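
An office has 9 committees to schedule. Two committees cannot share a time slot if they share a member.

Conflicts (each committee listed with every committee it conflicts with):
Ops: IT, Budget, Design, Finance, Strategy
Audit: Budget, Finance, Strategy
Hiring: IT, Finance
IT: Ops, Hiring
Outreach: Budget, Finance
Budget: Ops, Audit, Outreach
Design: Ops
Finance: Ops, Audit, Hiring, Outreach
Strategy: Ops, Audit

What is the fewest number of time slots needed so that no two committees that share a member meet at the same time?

Outreach and Budget conflict, so at least 2 time slots are needed.
2 time slots suffice: time slot 1 → {Ops, Audit, Hiring, Outreach}; time slot 2 → {IT, Budget, Design, Finance, Strategy}. Every pair that conflicts lands in different time slots.

2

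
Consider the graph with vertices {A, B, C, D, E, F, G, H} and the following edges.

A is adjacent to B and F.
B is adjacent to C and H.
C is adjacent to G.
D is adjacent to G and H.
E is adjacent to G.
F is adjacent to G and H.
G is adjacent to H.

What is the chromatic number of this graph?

3

F, G, H form a triangle, so at least 3 colors are needed.
A valid assignment using 3 colors: A=2, B=1, C=2, D=3, E=2, F=3, G=1, H=2. Every edge joins two different colors.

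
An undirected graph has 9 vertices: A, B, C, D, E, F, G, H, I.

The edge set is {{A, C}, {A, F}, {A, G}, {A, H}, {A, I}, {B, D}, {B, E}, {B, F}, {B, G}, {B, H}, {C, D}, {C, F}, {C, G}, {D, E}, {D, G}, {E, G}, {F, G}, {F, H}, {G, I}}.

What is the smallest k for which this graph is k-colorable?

B, D, E, G are mutually adjacent (a clique of size 4), so at least 4 colors are needed.
4 colors suffice: A=2, B=2, C=4, D=3, E=4, F=3, G=1, H=1, I=3. Each edge has distinct colors on its endpoints.

4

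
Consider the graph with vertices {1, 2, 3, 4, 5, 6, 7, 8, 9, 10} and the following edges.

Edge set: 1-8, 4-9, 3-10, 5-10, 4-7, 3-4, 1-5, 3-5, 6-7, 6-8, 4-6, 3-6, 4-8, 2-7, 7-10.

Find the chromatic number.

3, 4, 6 are mutually adjacent, so at least 3 colors are needed.
3 colors suffice: color a → {2, 4, 5}; color b → {3, 7, 8, 9}; color c → {1, 6, 10}. Every edge joins two different colors.

3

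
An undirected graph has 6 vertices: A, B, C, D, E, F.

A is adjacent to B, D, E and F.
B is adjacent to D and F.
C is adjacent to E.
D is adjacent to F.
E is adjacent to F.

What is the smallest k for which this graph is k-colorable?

A, B, D, F form a clique, so at least 4 colors are needed.
One proper 4-coloring: A=blue, B=green, C=red, D=yellow, E=green, F=red. No two adjacent vertices share a color.

4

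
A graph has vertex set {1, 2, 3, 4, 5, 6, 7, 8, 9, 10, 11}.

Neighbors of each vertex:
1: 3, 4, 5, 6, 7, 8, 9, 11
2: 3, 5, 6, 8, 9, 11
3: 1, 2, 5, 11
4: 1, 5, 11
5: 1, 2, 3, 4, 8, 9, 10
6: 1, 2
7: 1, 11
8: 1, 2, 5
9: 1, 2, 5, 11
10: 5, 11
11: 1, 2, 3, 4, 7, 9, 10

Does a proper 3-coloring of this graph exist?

Yes

The chromatic number is 3. 2, 9, 11 are mutually adjacent, so at least 3 colors are needed.
3 colors suffice: color a → {1, 2, 10}; color b → {5, 6, 11}; color c → {3, 4, 7, 8, 9}.
That is already a proper 3-coloring.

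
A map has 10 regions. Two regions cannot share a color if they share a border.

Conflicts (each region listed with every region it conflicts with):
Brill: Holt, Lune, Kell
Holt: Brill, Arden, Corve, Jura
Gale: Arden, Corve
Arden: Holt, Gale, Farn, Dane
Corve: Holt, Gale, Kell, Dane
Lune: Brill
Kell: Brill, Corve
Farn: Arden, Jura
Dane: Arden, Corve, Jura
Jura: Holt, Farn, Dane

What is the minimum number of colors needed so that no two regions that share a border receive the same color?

Brill and Holt conflict, so at least 2 colors are needed.
2 colors suffice: color 1 → {Holt, Gale, Lune, Kell, Farn, Dane}; color 2 → {Brill, Arden, Corve, Jura}. Every pair that conflicts lands in different colors.

2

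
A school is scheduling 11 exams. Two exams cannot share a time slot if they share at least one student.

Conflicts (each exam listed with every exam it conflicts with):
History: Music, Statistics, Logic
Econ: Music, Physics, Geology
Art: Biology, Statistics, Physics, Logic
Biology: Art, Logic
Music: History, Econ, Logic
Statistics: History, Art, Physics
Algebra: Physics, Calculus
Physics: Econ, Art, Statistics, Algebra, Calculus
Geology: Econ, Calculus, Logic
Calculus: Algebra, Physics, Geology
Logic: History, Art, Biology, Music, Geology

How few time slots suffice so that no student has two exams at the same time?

3

Art, Biology, Logic are mutually in conflict, so at least 3 time slots are needed.
3 time slots suffice: time slot 1 → {Physics, Logic}; time slot 2 → {History, Econ, Art, Calculus}; time slot 3 → {Biology, Music, Statistics, Algebra, Geology}. Each listed conflict is separated.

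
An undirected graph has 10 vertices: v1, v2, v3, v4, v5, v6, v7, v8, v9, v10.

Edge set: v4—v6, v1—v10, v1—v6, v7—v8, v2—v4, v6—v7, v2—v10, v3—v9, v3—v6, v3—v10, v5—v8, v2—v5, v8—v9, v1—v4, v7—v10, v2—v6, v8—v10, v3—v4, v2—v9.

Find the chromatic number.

3

v2, v4, v6 form a triangle, so at least 3 colors are needed.
3 colors suffice: color 1 → {v5, v6, v9, v10}; color 2 → {v1, v2, v3, v8}; color 3 → {v4, v7}. No two adjacent vertices share a color.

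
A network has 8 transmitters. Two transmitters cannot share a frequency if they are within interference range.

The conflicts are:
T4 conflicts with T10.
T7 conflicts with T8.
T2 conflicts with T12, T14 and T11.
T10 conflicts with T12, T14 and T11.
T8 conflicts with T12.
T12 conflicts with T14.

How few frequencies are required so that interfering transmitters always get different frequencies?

T10, T12, T14 pairwise conflict, so at least 3 frequencies are needed.
3 frequencies suffice: frequency 1 → {T4, T7, T12, T11}; frequency 2 → {T2, T10, T8}; frequency 3 → {T14}. Every pair that conflicts lands in different frequencies.

3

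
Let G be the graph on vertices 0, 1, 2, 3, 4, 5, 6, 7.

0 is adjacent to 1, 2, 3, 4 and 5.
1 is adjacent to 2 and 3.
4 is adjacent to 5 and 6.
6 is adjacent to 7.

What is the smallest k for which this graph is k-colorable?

0, 4, 5 are pairwise adjacent, so at least 3 colors are needed.
3 colors suffice: color a → {0, 6}; color b → {1, 4, 7}; color c → {2, 3, 5}. No two adjacent vertices share a color.

3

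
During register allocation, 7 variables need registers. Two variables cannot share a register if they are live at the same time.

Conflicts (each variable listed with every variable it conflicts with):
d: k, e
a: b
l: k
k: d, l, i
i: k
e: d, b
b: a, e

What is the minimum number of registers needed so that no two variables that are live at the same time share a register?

d and e conflict, so at least 2 registers are needed.
2 registers suffice: register 1 → {a, k, e}; register 2 → {d, l, i, b}. Each listed conflict is separated.

2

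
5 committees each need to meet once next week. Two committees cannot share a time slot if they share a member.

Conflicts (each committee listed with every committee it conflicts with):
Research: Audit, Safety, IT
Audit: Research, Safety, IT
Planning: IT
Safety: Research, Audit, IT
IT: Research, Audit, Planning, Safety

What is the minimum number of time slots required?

Research, Audit, Safety, IT pairwise conflict, so at least 4 time slots are needed.
Using 4 time slots: Research=2, Audit=4, Planning=2, Safety=3, IT=1. Every pair that conflicts lands in different time slots.

4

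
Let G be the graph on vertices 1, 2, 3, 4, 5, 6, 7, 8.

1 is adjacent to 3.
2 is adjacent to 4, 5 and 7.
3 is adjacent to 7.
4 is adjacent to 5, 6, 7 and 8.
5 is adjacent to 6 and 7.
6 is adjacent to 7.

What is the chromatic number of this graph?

2, 4, 5, 7 are mutually adjacent (a clique of size 4), so at least 4 colors are needed.
One proper 4-coloring: 1=a, 2=d, 3=b, 4=b, 5=c, 6=d, 7=a, 8=a. Each edge has distinct colors on its endpoints.

4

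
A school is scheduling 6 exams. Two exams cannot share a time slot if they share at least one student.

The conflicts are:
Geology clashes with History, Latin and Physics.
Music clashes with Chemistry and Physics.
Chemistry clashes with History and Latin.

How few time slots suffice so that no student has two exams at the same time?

3

The cycle Latin-Chemistry-Music-Physics-Geology-Latin has odd length 5, so it cannot be 2-colored; at least 3 time slots are needed.
Using 3 time slots: Geology=1, Music=2, Chemistry=1, History=2, Latin=2, Physics=3. Every pair that conflicts lands in different time slots.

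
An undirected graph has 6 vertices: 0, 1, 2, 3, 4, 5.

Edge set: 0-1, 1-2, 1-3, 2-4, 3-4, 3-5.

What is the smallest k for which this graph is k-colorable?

2

1 and 3 are adjacent, so at least 2 colors are needed.
2 colors suffice: color a → {1, 4, 5}; color b → {0, 2, 3}. Each edge has distinct colors on its endpoints.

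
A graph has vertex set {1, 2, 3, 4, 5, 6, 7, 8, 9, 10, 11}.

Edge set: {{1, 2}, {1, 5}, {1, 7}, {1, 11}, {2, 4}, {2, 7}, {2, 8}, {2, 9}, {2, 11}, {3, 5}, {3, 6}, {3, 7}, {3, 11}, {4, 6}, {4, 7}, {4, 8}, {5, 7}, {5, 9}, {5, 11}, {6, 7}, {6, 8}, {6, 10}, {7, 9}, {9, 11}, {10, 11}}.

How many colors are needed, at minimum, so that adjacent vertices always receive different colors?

2, 4, 8 form a triangle, so at least 3 colors are needed.
3 colors suffice: color red → {7, 8, 11}; color blue → {2, 5, 6}; color green → {1, 3, 4, 9, 10}. Every edge joins two different colors.

3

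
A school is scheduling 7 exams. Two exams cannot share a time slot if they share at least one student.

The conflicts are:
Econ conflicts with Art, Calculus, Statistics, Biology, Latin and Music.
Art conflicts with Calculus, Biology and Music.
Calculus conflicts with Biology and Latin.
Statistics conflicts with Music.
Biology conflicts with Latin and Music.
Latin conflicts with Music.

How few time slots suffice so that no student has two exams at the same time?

4

Econ, Art, Calculus, Biology are mutually in conflict, so at least 4 time slots are needed.
4 time slots suffice: time slot 1 → {Econ}; time slot 2 → {Statistics, Biology}; time slot 3 → {Calculus, Music}; time slot 4 → {Art, Latin}. No two conflicting exams share a time slot.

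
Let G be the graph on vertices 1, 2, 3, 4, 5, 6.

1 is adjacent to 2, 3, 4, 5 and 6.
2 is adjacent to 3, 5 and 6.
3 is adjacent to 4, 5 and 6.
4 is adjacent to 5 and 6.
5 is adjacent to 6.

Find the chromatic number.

1, 3, 4, 5, 6 are pairwise adjacent (a clique of size 5), so at least 5 colors are needed.
5 colors suffice: color a → {6}; color b → {1}; color c → {5}; color d → {3}; color e → {2, 4}. Each edge has distinct colors on its endpoints.

5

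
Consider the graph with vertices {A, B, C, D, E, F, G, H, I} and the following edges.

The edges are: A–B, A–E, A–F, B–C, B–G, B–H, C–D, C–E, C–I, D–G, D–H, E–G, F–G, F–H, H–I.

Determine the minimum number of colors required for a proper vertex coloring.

A and E are adjacent, so at least 2 colors are needed.
2 colors suffice: A=red, B=blue, C=red, D=blue, E=blue, F=blue, G=red, H=red, I=blue. Each edge has distinct colors on its endpoints.

2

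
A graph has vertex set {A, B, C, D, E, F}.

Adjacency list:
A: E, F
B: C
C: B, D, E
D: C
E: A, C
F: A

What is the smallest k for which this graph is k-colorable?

2

C and E are adjacent, so at least 2 colors are needed.
2 colors suffice: color 1 → {A, C}; color 2 → {B, D, E, F}. Every edge joins two different colors.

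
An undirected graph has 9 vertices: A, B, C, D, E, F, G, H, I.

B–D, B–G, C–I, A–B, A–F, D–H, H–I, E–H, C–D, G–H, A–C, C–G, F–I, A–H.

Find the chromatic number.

D and H are adjacent, so at least 2 colors are needed.
2 colors suffice: color 1 → {B, C, F, H}; color 2 → {A, D, E, G, I}. No two adjacent vertices share a color.

2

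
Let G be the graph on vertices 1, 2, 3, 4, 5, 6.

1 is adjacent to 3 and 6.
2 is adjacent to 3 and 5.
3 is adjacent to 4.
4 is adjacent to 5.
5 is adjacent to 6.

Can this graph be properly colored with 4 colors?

The chromatic number is 3. The cycle 1-6-5-4-3-1 has odd length 5, so it cannot be 2-colored; at least 3 colors are needed.
A valid assignment using 3 colors: 1=c, 2=b, 3=a, 4=b, 5=a, 6=b.
Since 4 ≥ 3, a proper 4-coloring certainly exists.

Yes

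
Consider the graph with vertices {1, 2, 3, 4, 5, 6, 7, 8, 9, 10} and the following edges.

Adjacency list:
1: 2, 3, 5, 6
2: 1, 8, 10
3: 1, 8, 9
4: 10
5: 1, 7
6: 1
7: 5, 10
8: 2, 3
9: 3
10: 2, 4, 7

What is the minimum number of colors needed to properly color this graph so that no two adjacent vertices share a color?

The cycle 1-5-7-10-2-1 has odd length 5, so it cannot be 2-colored; at least 3 colors are needed.
3 colors suffice: color a → {1, 8, 9, 10}; color b → {2, 3, 4, 6, 7}; color c → {5}. Each edge has distinct colors on its endpoints.

3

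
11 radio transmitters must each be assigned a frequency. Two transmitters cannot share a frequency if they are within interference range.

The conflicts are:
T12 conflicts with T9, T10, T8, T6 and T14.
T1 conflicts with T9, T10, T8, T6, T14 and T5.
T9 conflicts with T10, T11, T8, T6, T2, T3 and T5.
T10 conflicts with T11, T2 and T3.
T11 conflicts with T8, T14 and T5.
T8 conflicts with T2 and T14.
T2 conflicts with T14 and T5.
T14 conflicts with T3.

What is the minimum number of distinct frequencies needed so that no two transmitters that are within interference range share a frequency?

T9, T10, T3 pairwise conflict, so at least 3 frequencies are needed.
Using 3 frequencies: T12=3, T1=3, T9=1, T10=2, T11=3, T8=2, T6=2, T2=3, T14=1, T3=3, T5=2. Every pair that conflicts lands in different frequencies.

3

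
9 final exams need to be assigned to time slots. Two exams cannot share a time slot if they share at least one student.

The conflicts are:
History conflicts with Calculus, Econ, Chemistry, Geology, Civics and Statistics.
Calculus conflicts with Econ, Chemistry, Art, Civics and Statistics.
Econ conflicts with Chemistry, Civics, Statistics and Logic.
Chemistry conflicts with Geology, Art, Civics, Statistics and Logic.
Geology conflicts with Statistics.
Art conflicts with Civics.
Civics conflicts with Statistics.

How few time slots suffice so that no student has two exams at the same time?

6

History, Calculus, Econ, Chemistry, Civics, Statistics all conflict with each other, so at least 6 time slots are needed.
6 time slots suffice: time slot 1 → {Chemistry}; time slot 2 → {Art, Statistics, Logic}; time slot 3 → {Econ, Geology}; time slot 4 → {Civics}; time slot 5 → {History}; time slot 6 → {Calculus}. Every pair that conflicts lands in different time slots.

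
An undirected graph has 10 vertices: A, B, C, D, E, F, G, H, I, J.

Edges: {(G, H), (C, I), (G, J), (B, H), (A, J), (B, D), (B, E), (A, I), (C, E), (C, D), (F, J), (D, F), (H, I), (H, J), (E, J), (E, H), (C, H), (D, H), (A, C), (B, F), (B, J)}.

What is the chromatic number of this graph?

4

B, E, H, J form a clique, so at least 4 colors are needed.
4 colors suffice: color 1 → {A, F, H}; color 2 → {C, J}; color 3 → {B, G, I}; color 4 → {D, E}. No two adjacent vertices share a color.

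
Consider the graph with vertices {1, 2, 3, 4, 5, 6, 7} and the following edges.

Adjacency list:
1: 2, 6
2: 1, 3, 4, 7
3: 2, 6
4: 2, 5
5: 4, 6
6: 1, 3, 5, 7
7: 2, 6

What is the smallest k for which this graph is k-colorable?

The cycle 4-2-1-6-5-4 has odd length 5, so it cannot be 2-colored; at least 3 colors are needed.
3 colors suffice: color a → {2, 6}; color b → {1, 3, 4, 7}; color c → {5}. Each edge has distinct colors on its endpoints.

3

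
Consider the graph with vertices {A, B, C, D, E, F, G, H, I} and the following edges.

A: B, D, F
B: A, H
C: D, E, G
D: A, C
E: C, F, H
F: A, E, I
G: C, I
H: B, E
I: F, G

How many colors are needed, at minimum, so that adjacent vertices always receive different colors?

3

The cycle F-E-H-B-A-F has odd length 5, so it cannot be 2-colored; at least 3 colors are needed.
3 colors suffice: A=red, B=green, C=blue, D=green, E=red, F=blue, G=red, H=blue, I=green. Each edge has distinct colors on its endpoints.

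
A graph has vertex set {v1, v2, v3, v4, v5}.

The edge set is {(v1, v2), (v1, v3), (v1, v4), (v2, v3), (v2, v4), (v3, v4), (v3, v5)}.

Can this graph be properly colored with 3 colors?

No

v1, v2, v3, v4 are mutually adjacent (a clique of size 4), so at least 4 colors are needed.
So 3 colors are not enough.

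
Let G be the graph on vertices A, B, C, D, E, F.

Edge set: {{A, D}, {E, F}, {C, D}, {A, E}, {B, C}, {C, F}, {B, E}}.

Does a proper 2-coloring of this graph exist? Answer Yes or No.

No

The cycle C-B-E-A-D-C has odd length 5, so it cannot be 2-colored; at least 3 colors are needed.
So 2 colors are not enough.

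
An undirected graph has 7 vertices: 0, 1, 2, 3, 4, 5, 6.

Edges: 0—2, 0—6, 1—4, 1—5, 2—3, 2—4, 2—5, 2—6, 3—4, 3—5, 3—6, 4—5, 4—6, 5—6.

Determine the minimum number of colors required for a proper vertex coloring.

2, 3, 4, 5, 6 are pairwise adjacent (a clique of size 5), so at least 5 colors are needed.
5 colors suffice: color a → {1, 2}; color b → {0, 4}; color c → {5}; color d → {6}; color e → {3}. No two adjacent vertices share a color.

5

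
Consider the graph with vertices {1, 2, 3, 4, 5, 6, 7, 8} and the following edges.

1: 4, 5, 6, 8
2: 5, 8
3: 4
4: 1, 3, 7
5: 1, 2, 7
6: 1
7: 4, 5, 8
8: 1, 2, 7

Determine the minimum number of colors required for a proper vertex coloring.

1 and 8 are adjacent, so at least 2 colors are needed.
2 colors suffice: color a → {1, 2, 3, 7}; color b → {4, 5, 6, 8}. Every edge joins two different colors.

2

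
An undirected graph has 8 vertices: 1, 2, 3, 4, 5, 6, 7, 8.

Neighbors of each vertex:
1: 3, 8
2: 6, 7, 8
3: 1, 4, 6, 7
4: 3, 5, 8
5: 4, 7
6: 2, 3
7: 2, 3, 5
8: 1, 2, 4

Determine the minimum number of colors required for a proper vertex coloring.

The cycle 6-3-4-8-2-6 has odd length 5, so it cannot be 2-colored; at least 3 colors are needed.
A valid assignment using 3 colors: 1=b, 2=a, 3=a, 4=b, 5=a, 6=b, 7=b, 8=c. Each edge has distinct colors on its endpoints.

3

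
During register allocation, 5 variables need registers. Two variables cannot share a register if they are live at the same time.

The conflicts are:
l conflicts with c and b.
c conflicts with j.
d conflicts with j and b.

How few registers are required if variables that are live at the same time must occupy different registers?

3

The cycle b-d-j-c-l-b has odd length 5, so it cannot be 2-colored; at least 3 registers are needed.
3 registers suffice: register 1 → {j, b}; register 2 → {c, d}; register 3 → {l}. No two conflicting variables share a register.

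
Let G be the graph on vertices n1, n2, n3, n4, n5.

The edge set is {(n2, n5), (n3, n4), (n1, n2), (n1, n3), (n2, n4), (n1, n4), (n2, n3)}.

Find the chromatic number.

n1, n2, n3, n4 are mutually adjacent (a clique of size 4), so at least 4 colors are needed.
A valid assignment using 4 colors: n1=2, n2=1, n3=4, n4=3, n5=2. No two adjacent vertices share a color.

4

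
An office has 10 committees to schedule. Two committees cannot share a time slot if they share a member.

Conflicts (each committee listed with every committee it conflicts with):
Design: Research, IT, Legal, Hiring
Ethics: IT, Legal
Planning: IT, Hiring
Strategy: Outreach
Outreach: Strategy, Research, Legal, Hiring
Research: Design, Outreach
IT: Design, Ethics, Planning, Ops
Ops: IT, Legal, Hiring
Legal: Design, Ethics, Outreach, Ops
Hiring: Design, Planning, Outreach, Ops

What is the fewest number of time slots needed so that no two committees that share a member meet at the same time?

2

Design and Legal conflict, so at least 2 time slots are needed.
2 time slots suffice: time slot 1 → {Design, Ethics, Planning, Outreach, Ops}; time slot 2 → {Strategy, Research, IT, Legal, Hiring}. Every pair that conflicts lands in different time slots.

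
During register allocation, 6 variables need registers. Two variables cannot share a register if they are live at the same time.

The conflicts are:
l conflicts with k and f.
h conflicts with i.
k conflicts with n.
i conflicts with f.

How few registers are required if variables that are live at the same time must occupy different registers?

2

h and i conflict, so at least 2 registers are needed.
2 registers suffice: register 1 → {l, n, i}; register 2 → {h, k, f}. Each listed conflict is separated.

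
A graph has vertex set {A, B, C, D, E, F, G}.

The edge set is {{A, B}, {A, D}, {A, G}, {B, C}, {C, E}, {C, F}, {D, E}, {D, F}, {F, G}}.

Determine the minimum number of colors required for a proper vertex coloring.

The cycle A-B-C-F-G-A has odd length 5, so it cannot be 2-colored; at least 3 colors are needed.
3 colors suffice: color red → {C, D, G}; color blue → {A, E, F}; color green → {B}. No two adjacent vertices share a color.

3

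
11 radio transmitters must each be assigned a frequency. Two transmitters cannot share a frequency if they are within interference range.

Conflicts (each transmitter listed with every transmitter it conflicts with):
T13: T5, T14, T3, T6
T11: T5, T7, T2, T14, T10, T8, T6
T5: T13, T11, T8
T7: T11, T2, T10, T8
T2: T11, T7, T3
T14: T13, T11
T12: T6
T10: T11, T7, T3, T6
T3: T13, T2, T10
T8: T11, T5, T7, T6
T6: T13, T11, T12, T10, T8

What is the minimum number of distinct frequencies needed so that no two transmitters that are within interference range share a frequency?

3

T11, T8, T6 pairwise conflict, so at least 3 frequencies are needed.
A valid assignment using 3 frequencies: T13=1, T11=1, T5=2, T7=2, T2=3, T14=2, T12=1, T10=3, T3=2, T8=3, T6=2. Each listed conflict is separated.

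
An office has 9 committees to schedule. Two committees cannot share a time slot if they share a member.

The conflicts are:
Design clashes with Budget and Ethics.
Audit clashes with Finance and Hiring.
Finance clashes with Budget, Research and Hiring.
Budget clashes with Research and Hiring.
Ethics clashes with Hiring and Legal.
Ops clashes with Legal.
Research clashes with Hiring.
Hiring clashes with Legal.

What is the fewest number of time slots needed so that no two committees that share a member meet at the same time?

Finance, Budget, Research, Hiring all conflict with each other, so at least 4 time slots are needed.
4 time slots suffice: Design=1, Audit=2, Finance=3, Budget=2, Ethics=3, Ops=1, Research=4, Hiring=1, Legal=2. Each listed conflict is separated.

4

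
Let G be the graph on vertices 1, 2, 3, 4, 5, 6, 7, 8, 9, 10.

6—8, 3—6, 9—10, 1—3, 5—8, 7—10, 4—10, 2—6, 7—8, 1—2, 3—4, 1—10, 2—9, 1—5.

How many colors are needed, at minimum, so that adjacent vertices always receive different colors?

3

The cycle 5-1-10-7-8-5 has odd length 5, so it cannot be 2-colored; at least 3 colors are needed.
A valid assignment using 3 colors: 1=a, 2=b, 3=b, 4=a, 5=b, 6=c, 7=c, 8=a, 9=a, 10=b. Each edge has distinct colors on its endpoints.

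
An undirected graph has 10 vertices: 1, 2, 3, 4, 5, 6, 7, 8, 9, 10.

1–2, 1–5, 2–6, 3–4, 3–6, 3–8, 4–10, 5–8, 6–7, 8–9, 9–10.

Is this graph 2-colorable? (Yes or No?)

The cycle 10-4-3-8-9-10 has odd length 5, so it cannot be 2-colored; at least 3 colors are needed.
So 2 colors are not enough.

No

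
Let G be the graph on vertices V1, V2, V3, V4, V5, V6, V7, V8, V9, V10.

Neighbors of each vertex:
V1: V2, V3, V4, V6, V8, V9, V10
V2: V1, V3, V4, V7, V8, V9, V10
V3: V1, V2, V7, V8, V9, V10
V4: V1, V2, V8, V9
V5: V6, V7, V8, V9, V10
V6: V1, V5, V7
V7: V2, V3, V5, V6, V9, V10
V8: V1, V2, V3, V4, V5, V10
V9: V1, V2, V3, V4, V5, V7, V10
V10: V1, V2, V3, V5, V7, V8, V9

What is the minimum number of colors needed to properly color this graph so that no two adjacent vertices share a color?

V1, V2, V3, V9, V10 are pairwise adjacent (a clique of size 5), so at least 5 colors are needed.
5 colors suffice: color red → {V6, V8, V9}; color blue → {V4, V10}; color green → {V1, V7}; color yellow → {V2, V5}; color purple → {V3}. No two adjacent vertices share a color.

5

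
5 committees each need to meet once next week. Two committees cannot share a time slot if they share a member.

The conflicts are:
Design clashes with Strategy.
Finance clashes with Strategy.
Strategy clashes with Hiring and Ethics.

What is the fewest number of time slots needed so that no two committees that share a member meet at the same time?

2

Finance and Strategy conflict, so at least 2 time slots are needed.
2 time slots suffice: time slot 1 → {Strategy}; time slot 2 → {Design, Finance, Hiring, Ethics}. Every pair that conflicts lands in different time slots.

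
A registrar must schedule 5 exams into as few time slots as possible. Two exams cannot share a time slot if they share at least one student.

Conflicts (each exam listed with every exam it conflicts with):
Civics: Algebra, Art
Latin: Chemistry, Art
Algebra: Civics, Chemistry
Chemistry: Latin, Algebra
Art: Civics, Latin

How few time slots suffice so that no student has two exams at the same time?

3

The cycle Algebra-Chemistry-Latin-Art-Civics-Algebra has odd length 5, so it cannot be 2-colored; at least 3 time slots are needed.
3 time slots suffice: Civics=3, Latin=1, Algebra=1, Chemistry=2, Art=2. Each listed conflict is separated.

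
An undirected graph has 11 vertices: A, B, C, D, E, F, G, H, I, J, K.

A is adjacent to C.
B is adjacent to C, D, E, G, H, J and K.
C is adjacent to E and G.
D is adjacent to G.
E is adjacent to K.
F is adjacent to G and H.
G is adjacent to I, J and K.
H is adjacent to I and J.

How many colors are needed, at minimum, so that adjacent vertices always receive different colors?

B, D, G are mutually adjacent, so at least 3 colors are needed.
3 colors suffice: color red → {A, E, G, H}; color blue → {B, F, I}; color green → {C, D, J, K}. Each edge has distinct colors on its endpoints.

3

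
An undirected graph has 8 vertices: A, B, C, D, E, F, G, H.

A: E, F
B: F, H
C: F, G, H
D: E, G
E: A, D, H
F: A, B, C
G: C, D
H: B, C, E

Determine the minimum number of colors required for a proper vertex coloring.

The cycle E-H-B-F-A-E has odd length 5, so it cannot be 2-colored; at least 3 colors are needed.
3 colors suffice: color 1 → {B, C, E}; color 2 → {F, G, H}; color 3 → {A, D}. No two adjacent vertices share a color.

3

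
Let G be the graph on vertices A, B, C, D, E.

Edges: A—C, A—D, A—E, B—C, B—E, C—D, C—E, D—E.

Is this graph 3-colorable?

No

A, C, D, E are mutually adjacent (a clique of size 4), so at least 4 colors are needed.
So 3 colors are not enough.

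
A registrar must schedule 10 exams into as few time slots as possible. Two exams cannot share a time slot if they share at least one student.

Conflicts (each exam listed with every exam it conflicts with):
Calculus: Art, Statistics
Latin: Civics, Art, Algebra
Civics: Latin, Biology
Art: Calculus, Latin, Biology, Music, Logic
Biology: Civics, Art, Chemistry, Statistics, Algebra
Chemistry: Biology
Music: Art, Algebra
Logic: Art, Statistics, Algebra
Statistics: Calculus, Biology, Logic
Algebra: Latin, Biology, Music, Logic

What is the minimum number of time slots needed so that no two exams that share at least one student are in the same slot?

2

Art and Music conflict, so at least 2 time slots are needed.
2 time slots suffice: time slot 1 → {Civics, Art, Chemistry, Statistics, Algebra}; time slot 2 → {Calculus, Latin, Biology, Music, Logic}. Each listed conflict is separated.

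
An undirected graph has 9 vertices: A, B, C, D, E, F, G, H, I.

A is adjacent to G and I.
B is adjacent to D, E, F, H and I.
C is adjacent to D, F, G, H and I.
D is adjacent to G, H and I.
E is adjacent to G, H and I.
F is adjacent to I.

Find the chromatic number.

B, D, I form a triangle, so at least 3 colors are needed.
3 colors suffice: color 1 → {G, H, I}; color 2 → {A, D, E, F}; color 3 → {B, C}. No two adjacent vertices share a color.

3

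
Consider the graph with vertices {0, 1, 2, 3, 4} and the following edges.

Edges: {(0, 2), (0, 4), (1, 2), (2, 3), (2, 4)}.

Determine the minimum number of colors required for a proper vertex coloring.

0, 2, 4 are pairwise adjacent, so at least 3 colors are needed.
3 colors suffice: color a → {2}; color b → {1, 3, 4}; color c → {0}. No two adjacent vertices share a color.

3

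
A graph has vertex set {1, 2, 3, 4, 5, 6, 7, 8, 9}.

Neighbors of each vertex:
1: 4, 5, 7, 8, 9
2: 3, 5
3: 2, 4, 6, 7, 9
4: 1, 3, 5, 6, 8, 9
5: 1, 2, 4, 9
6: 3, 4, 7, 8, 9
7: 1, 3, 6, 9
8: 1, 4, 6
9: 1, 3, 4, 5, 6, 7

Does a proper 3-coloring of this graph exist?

1, 4, 5, 9 are mutually adjacent (a clique of size 4), so at least 4 colors are needed.
So 3 colors are not enough.

No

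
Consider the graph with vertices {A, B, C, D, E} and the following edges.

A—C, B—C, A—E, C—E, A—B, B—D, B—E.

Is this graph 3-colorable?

A, B, C, E are pairwise adjacent (a clique of size 4), so at least 4 colors are needed.
So 3 colors are not enough.

No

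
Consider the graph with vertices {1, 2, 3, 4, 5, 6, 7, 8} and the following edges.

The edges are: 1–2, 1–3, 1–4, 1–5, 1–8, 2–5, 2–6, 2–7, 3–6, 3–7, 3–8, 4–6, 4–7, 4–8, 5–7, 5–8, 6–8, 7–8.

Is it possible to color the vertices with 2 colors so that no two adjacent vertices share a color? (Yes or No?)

4, 7, 8 form a triangle, so at least 3 colors are needed.
So 2 colors are not enough.

No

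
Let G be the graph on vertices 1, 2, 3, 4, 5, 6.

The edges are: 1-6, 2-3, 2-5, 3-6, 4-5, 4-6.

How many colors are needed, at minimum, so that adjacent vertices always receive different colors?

3

The cycle 5-4-6-3-2-5 has odd length 5, so it cannot be 2-colored; at least 3 colors are needed.
A valid assignment using 3 colors: 1=b, 2=a, 3=b, 4=c, 5=b, 6=a. Each edge has distinct colors on its endpoints.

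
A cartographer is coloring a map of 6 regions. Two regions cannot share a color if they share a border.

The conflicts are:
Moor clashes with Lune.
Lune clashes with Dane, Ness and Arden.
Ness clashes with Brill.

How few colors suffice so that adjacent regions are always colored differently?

Lune and Arden conflict, so at least 2 colors are needed.
2 colors suffice: Moor=2, Lune=1, Dane=2, Ness=2, Brill=1, Arden=2. Each listed conflict is separated.

2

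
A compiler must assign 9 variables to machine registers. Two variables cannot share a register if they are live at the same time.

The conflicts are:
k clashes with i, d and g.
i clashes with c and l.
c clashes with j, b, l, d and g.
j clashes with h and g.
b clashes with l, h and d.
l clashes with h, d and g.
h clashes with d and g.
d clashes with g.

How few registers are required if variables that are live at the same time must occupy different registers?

c, l, d, g are mutually in conflict, so at least 4 registers are needed.
4 registers suffice: register 1 → {i, b, g}; register 2 → {k, j, l}; register 3 → {c, h}; register 4 → {d}. Each listed conflict is separated.

4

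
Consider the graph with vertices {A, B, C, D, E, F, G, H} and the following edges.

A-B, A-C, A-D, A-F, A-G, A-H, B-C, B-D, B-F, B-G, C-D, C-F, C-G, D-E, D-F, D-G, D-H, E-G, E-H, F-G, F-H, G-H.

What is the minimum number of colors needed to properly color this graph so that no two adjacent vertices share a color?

6

A, B, C, D, F, G are mutually adjacent (a clique of size 6), so at least 6 colors are needed.
One proper 6-coloring: A=4, B=5, C=6, D=2, E=3, F=3, G=1, H=5. Every edge joins two different colors.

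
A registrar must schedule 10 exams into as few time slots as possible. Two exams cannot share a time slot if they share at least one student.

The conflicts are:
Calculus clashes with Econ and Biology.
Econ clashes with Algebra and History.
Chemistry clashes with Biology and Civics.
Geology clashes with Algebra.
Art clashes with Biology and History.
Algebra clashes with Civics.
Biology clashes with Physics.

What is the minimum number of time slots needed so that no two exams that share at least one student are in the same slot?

3

The cycle Biology-Calculus-Econ-History-Art-Biology has odd length 5, so it cannot be 2-colored; at least 3 time slots are needed.
Using 3 time slots: Calculus=3, Econ=2, Chemistry=2, Geology=2, Art=2, Algebra=1, Biology=1, Physics=2, History=1, Civics=3. Every pair that conflicts lands in different time slots.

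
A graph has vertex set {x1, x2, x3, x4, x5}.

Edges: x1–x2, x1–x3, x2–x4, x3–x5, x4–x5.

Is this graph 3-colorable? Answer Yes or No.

Yes

The chromatic number is 3. The cycle x3-x5-x4-x2-x1-x3 has odd length 5, so it cannot be 2-colored; at least 3 colors are needed.
3 colors suffice: color red → {x3, x4}; color blue → {x1, x5}; color green → {x2}.
That is already a proper 3-coloring.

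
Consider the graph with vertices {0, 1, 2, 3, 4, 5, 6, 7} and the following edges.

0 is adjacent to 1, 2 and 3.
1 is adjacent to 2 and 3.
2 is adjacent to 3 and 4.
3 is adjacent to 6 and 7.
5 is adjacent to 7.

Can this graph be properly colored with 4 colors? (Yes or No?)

Yes

The chromatic number is 4. 0, 1, 2, 3 are pairwise adjacent (a clique of size 4), so at least 4 colors are needed.
4 colors suffice: color red → {3, 4, 5}; color blue → {2, 6, 7}; color green → {1}; color yellow → {0}.
That is already a proper 4-coloring.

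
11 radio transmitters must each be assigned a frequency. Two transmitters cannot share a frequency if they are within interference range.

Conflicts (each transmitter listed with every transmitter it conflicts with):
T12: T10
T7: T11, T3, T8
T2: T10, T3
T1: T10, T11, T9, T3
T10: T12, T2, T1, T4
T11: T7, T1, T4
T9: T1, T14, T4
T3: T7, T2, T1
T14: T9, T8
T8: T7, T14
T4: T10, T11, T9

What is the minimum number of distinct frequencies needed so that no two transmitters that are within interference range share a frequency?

T11 and T4 conflict, so at least 2 frequencies are needed.
Using 2 frequencies: T12=2, T7=2, T2=2, T1=2, T10=1, T11=1, T9=1, T3=1, T14=2, T8=1, T4=2. Each listed conflict is separated.

2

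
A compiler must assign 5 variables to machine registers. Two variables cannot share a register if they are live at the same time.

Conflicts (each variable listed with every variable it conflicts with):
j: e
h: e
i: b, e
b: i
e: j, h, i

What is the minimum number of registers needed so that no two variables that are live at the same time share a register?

2

h and e conflict, so at least 2 registers are needed.
2 registers suffice: register 1 → {b, e}; register 2 → {j, h, i}. Each listed conflict is separated.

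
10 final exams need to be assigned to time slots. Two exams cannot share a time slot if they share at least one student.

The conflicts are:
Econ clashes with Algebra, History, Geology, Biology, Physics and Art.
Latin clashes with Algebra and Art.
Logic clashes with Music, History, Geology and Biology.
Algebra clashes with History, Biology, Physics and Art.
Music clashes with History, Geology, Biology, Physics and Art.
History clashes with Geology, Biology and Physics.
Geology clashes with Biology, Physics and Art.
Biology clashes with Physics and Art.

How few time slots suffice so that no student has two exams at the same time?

5

Econ, Algebra, History, Biology, Physics are mutually in conflict, so at least 5 time slots are needed.
5 time slots suffice: Econ=5, Latin=1, Logic=4, Algebra=2, Music=5, History=3, Geology=2, Biology=1, Physics=4, Art=3. Every pair that conflicts lands in different time slots.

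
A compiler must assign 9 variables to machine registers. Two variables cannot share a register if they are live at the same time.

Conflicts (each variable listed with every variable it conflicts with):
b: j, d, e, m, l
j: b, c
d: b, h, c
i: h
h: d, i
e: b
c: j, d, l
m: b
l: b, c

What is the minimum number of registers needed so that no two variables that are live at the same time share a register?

i and h conflict, so at least 2 registers are needed.
2 registers suffice: register 1 → {b, h, c}; register 2 → {j, d, i, e, m, l}. Every pair that conflicts lands in different registers.

2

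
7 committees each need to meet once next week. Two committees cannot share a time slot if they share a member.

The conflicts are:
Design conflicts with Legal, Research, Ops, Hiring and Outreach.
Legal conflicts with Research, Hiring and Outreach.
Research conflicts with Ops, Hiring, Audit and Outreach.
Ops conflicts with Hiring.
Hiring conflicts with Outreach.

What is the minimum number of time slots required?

Design, Legal, Research, Hiring, Outreach are mutually in conflict, so at least 5 time slots are needed.
5 time slots suffice: time slot 1 → {Research}; time slot 2 → {Hiring, Audit}; time slot 3 → {Design}; time slot 4 → {Legal, Ops}; time slot 5 → {Outreach}. Each listed conflict is separated.

5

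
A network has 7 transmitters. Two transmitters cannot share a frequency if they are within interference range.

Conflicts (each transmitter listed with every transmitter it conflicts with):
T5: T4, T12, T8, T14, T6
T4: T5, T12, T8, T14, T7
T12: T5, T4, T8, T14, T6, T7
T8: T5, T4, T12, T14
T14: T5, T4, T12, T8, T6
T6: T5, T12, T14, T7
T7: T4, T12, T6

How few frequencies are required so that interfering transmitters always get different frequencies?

T5, T4, T12, T8, T14 pairwise conflict, so at least 5 frequencies are needed.
5 frequencies suffice: frequency 1 → {T12}; frequency 2 → {T4, T6}; frequency 3 → {T5, T7}; frequency 4 → {T14}; frequency 5 → {T8}. Each listed conflict is separated.

5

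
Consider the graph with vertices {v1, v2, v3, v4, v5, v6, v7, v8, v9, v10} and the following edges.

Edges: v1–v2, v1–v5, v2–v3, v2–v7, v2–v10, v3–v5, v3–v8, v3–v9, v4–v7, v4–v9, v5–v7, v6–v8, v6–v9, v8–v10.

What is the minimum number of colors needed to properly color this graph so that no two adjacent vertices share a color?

The cycle v7-v5-v3-v9-v4-v7 has odd length 5, so it cannot be 2-colored; at least 3 colors are needed.
A valid assignment using 3 colors: v1=1, v2=2, v3=1, v4=3, v5=2, v6=1, v7=1, v8=2, v9=2, v10=1. Every edge joins two different colors.

3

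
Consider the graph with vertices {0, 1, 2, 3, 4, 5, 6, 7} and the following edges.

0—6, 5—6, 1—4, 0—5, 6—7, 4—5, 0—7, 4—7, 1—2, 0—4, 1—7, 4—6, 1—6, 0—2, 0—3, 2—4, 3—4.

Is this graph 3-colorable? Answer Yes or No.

No

1, 4, 6, 7 are mutually adjacent (a clique of size 4), so at least 4 colors are needed.
So 3 colors are not enough.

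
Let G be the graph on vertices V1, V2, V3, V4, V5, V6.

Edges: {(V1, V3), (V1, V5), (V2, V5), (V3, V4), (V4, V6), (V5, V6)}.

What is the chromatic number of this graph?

The cycle V5-V6-V4-V3-V1-V5 has odd length 5, so it cannot be 2-colored; at least 3 colors are needed.
3 colors suffice: color 1 → {V4, V5}; color 2 → {V1, V2, V6}; color 3 → {V3}. Each edge has distinct colors on its endpoints.

3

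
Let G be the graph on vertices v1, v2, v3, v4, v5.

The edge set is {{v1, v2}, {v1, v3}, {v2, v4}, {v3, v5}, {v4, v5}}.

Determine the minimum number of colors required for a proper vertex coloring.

3

The cycle v2-v1-v3-v5-v4-v2 has odd length 5, so it cannot be 2-colored; at least 3 colors are needed.
3 colors suffice: color 1 → {v2, v3}; color 2 → {v1, v4}; color 3 → {v5}. Every edge joins two different colors.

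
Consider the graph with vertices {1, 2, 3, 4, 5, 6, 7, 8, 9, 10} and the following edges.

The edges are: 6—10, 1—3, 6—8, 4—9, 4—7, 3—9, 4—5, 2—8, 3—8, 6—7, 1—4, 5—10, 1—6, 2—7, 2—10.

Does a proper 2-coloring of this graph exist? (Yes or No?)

No

The cycle 6-1-4-5-10-6 has odd length 5, so it cannot be 2-colored; at least 3 colors are needed.
So 2 colors are not enough.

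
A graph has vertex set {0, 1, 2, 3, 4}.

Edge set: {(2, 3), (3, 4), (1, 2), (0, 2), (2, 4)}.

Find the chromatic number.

2, 3, 4 are mutually adjacent, so at least 3 colors are needed.
3 colors suffice: 0=blue, 1=blue, 2=red, 3=green, 4=blue. Every edge joins two different colors.

3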